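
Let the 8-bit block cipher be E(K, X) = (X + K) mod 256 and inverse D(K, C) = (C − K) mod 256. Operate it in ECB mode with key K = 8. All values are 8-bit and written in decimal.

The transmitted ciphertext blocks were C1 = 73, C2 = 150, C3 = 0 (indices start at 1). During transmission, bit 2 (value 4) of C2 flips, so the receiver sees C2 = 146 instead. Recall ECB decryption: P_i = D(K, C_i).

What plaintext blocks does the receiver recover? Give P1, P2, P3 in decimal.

P1 = 65, P2 = 138, P3 = 248

Only C2 changed, to 146. In ECB, a change in C_i affects only P_i. Decrypting the received ciphertext:
P1: D(K, 73) = 65.
P2: D(K, 146) = 138.
P3: D(K, 0) = 248.
Blocks that differ from the original plaintext: P2.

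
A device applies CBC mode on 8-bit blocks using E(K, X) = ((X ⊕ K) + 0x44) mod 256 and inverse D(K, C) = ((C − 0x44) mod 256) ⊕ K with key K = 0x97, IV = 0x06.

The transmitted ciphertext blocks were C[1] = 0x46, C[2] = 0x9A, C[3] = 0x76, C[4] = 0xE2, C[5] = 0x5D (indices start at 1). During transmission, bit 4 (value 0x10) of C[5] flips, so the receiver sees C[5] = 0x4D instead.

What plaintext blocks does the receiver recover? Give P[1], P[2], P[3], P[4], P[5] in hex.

P[1] = 0x93, P[2] = 0x87, P[3] = 0x3F, P[4] = 0x7F, P[5] = 0x7C

CBC decryption: P_i = D(K, C_i) ⊕ C_{i−1}, with C_{0} = IV.
Only C[5] changed, to 0x4D. In CBC, a change in C_i garbles P_i and flips the same bit in P_{i+1}. Decrypting the received ciphertext:
P[1]: D(K, 0x46) = 0x95; 0x95 ⊕ 0x06 = 0x93.
P[2]: D(K, 0x9A) = 0xC1; 0xC1 ⊕ 0x46 = 0x87.
P[3]: D(K, 0x76) = 0xA5; 0xA5 ⊕ 0x9A = 0x3F.
P[4]: D(K, 0xE2) = 0x09; 0x09 ⊕ 0x76 = 0x7F.
P[5]: D(K, 0x4D) = 0x9E; 0x9E ⊕ 0xE2 = 0x7C.
Blocks that differ from the original plaintext: P[5].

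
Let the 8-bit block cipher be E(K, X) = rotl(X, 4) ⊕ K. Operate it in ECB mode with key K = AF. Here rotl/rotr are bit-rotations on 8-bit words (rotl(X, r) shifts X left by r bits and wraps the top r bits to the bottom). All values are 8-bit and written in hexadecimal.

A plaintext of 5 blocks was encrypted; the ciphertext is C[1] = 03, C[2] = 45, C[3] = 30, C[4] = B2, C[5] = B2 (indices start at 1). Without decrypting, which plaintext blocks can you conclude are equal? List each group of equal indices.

P[4] = P[5]

ECB encrypts each block independently with the same key, so equal ciphertext blocks imply equal plaintext blocks.
C[4] = C[5] = B2, so P[4] = P[5].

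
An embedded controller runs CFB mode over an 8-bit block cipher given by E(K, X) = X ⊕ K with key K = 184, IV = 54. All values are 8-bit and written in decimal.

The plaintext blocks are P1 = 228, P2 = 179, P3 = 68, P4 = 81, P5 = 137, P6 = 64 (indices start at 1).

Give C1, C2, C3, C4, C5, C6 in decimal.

C1 = 106, C2 = 97, C3 = 157, C4 = 116, C5 = 69, C6 = 189

CFB encryption: C_i = P_i ⊕ E(K, C_{i−1}), with C_{0} = IV.
C1: E(K, 54) = 142; 228 ⊕ 142 = 106.
C2: E(K, 106) = 210; 179 ⊕ 210 = 97.
C3: E(K, 97) = 217; 68 ⊕ 217 = 157.
C4: E(K, 157) = 37; 81 ⊕ 37 = 116.
C5: E(K, 116) = 204; 137 ⊕ 204 = 69.
C6: E(K, 69) = 253; 64 ⊕ 253 = 189.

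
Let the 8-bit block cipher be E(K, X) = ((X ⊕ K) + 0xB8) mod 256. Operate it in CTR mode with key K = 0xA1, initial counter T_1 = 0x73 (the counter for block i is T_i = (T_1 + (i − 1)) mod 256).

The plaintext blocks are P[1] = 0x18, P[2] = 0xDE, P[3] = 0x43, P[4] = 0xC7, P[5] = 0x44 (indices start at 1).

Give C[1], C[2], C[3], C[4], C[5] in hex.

CTR encryption: S_i = E(K, T_i) where T_i is the counter for block i; C_i = P_i ⊕ S_i.
C[1]: T = 0x73, S = E(K, T) = 0x8A; 0x18 ⊕ 0x8A = 0x92.
C[2]: T = 0x74, S = E(K, T) = 0x8D; 0xDE ⊕ 0x8D = 0x53.
C[3]: T = 0x75, S = E(K, T) = 0x8C; 0x43 ⊕ 0x8C = 0xCF.
C[4]: T = 0x76, S = E(K, T) = 0x8F; 0xC7 ⊕ 0x8F = 0x48.
C[5]: T = 0x77, S = E(K, T) = 0x8E; 0x44 ⊕ 0x8E = 0xCA.

C[1] = 0x92, C[2] = 0x53, C[3] = 0xCF, C[4] = 0x48, C[5] = 0xCA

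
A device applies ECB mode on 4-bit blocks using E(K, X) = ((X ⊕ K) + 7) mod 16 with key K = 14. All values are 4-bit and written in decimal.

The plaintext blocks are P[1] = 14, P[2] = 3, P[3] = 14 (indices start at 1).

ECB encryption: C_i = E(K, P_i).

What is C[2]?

C[2] = 4

C[2]: E(K, 3) = 4.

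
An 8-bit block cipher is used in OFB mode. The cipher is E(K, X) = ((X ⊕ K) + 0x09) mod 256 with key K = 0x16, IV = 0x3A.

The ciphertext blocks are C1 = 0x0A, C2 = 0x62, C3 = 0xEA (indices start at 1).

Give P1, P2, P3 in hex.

P1 = 0x3F, P2 = 0x4E, P3 = 0xA9

OFB decryption: S_i = E(K, S_{i−1}) with S_{0} = IV; P_i = C_i ⊕ S_i.
P1: S = E(K, 0x3A) = 0x35; 0x0A ⊕ 0x35 = 0x3F.
P2: S = E(K, 0x35) = 0x2C; 0x62 ⊕ 0x2C = 0x4E.
P3: S = E(K, 0x2C) = 0x43; 0xEA ⊕ 0x43 = 0xA9.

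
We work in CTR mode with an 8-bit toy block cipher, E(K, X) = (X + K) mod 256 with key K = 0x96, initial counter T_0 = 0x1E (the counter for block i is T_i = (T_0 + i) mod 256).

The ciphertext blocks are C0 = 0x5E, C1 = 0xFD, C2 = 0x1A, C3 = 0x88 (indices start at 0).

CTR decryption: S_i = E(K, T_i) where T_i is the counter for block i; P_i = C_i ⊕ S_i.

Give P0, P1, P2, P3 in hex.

P0 = 0xEA, P1 = 0x48, P2 = 0xAC, P3 = 0x3F

P0: T = 0x1E, S = E(K, T) = 0xB4; 0x5E ⊕ 0xB4 = 0xEA.
P1: T = 0x1F, S = E(K, T) = 0xB5; 0xFD ⊕ 0xB5 = 0x48.
P2: T = 0x20, S = E(K, T) = 0xB6; 0x1A ⊕ 0xB6 = 0xAC.
P3: T = 0x21, S = E(K, T) = 0xB7; 0x88 ⊕ 0xB7 = 0x3F.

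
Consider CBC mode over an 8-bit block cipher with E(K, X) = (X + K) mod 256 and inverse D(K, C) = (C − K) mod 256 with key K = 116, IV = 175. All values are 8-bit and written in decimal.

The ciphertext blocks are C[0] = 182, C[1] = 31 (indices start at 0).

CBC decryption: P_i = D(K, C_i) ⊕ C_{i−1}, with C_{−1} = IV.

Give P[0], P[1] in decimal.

P[0] = 237, P[1] = 29

P[0]: D(K, 182) = 66; 66 ⊕ 175 = 237.
P[1]: D(K, 31) = 171; 171 ⊕ 182 = 29.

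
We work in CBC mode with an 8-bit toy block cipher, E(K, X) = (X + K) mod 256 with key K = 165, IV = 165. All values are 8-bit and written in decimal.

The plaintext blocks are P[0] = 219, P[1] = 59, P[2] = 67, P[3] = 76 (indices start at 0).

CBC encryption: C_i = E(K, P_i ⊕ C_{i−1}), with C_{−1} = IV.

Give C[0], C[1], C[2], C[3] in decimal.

C[0] = 35, C[1] = 189, C[2] = 163, C[3] = 148

C[0]: P[0] ⊕ 165 = 126; E(K, 126) = 35.
C[1]: P[1] ⊕ 35 = 24; E(K, 24) = 189.
C[2]: P[2] ⊕ 189 = 254; E(K, 254) = 163.
C[3]: P[3] ⊕ 163 = 239; E(K, 239) = 148.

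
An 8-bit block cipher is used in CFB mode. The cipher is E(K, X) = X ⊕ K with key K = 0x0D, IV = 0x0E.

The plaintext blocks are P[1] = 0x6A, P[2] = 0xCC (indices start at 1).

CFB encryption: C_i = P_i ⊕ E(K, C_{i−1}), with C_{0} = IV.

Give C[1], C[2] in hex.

C[1]: E(K, 0x0E) = 0x03; 0x6A ⊕ 0x03 = 0x69.
C[2]: E(K, 0x69) = 0x64; 0xCC ⊕ 0x64 = 0xA8.

C[1] = 0x69, C[2] = 0xA8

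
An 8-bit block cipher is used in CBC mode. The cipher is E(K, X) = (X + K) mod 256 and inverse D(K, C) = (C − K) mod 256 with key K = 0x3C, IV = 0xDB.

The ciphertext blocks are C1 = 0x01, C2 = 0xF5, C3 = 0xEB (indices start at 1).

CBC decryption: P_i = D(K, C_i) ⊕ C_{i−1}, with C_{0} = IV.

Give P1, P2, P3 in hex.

P1 = 0x1E, P2 = 0xB8, P3 = 0x5A

P1: D(K, 0x01) = 0xC5; 0xC5 ⊕ 0xDB = 0x1E.
P2: D(K, 0xF5) = 0xB9; 0xB9 ⊕ 0x01 = 0xB8.
P3: D(K, 0xEB) = 0xAF; 0xAF ⊕ 0xF5 = 0x5A.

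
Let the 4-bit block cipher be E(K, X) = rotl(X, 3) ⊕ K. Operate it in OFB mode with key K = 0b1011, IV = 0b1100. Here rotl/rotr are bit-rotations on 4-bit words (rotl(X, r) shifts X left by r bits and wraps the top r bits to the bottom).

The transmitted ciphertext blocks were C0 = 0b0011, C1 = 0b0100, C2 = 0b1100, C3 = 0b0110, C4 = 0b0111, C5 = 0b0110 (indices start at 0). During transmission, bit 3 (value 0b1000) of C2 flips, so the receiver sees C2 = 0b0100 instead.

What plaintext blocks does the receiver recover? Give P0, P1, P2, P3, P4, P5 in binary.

P0 = 0b1110, P1 = 0b0001, P2 = 0b0101, P3 = 0b0101, P4 = 0b0101, P5 = 0b1100

OFB decryption: S_i = E(K, S_{i−1}) with S_{−1} = IV; P_i = C_i ⊕ S_i.
Only C2 changed, to 0b0100. In OFB, a change in C_i flips the same bit in P_i only; the keystream is unaffected. Decrypting the received ciphertext:
P0: S = E(K, 0b1100) = 0b1101; 0b0011 ⊕ 0b1101 = 0b1110.
P1: S = E(K, 0b1101) = 0b0101; 0b0100 ⊕ 0b0101 = 0b0001.
P2: S = E(K, 0b0101) = 0b0001; 0b0100 ⊕ 0b0001 = 0b0101.
P3: S = E(K, 0b0001) = 0b0011; 0b0110 ⊕ 0b0011 = 0b0101.
P4: S = E(K, 0b0011) = 0b0010; 0b0111 ⊕ 0b0010 = 0b0101.
P5: S = E(K, 0b0010) = 0b1010; 0b0110 ⊕ 0b1010 = 0b1100.
Blocks that differ from the original plaintext: P2.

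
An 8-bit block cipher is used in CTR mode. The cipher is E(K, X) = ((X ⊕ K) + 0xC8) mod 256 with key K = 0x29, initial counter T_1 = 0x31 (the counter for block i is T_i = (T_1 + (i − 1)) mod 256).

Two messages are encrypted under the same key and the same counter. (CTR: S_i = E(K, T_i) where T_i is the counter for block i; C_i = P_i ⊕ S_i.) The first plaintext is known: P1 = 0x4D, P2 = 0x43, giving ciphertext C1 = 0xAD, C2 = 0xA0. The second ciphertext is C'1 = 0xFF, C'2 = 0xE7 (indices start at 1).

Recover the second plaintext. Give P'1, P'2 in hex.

P'1 = 0x1F, P'2 = 0x04

In CTR with a reused counter, both messages share the same keystream S_i, so C_i ⊕ C'_i = P_i ⊕ P'_i and thus P'_i = P_i ⊕ C_i ⊕ C'_i.
P'1: 0x4D ⊕ 0xAD ⊕ 0xFF = 0x1F.
P'2: 0x43 ⊕ 0xA0 ⊕ 0xE7 = 0x04.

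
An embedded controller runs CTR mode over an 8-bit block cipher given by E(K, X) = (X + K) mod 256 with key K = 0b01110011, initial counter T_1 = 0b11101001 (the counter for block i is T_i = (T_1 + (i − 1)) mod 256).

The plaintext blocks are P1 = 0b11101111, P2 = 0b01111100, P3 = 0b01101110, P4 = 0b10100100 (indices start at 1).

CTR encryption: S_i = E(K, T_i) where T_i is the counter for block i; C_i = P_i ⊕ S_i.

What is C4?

C1: T = 0b11101001, S = E(K, T) = 0b01011100; 0b11101111 ⊕ 0b01011100 = 0b10110011.
C2: T = 0b11101010, S = E(K, T) = 0b01011101; 0b01111100 ⊕ 0b01011101 = 0b00100001.
C3: T = 0b11101011, S = E(K, T) = 0b01011110; 0b01101110 ⊕ 0b01011110 = 0b00110000.
C4: T = 0b11101100, S = E(K, T) = 0b01011111; 0b10100100 ⊕ 0b01011111 = 0b11111011.

C4 = 0b11111011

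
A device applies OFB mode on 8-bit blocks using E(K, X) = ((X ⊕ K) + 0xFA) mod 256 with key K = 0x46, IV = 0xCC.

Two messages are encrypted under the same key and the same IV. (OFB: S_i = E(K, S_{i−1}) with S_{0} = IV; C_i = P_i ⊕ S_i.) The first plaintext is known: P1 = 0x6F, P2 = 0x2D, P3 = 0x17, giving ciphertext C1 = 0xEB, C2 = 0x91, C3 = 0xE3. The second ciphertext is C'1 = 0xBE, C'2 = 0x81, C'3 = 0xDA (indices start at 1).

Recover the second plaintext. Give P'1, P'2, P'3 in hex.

In OFB with a reused IV, both messages share the same keystream S_i, so C_i ⊕ C'_i = P_i ⊕ P'_i and thus P'_i = P_i ⊕ C_i ⊕ C'_i.
P'1: 0x6F ⊕ 0xEB ⊕ 0xBE = 0x3A.
P'2: 0x2D ⊕ 0x91 ⊕ 0x81 = 0x3D.
P'3: 0x17 ⊕ 0xE3 ⊕ 0xDA = 0x2E.

P'1 = 0x3A, P'2 = 0x3D, P'3 = 0x2E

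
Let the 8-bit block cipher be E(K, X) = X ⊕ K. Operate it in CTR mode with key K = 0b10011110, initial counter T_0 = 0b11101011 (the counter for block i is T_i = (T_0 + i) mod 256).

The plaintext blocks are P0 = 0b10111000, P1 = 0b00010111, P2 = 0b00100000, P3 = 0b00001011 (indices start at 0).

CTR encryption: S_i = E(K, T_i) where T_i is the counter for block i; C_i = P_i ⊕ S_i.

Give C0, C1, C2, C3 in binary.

C0 = 0b11001101, C1 = 0b01100101, C2 = 0b01010011, C3 = 0b01111011

C0: T = 0b11101011, S = E(K, T) = 0b01110101; 0b10111000 ⊕ 0b01110101 = 0b11001101.
C1: T = 0b11101100, S = E(K, T) = 0b01110010; 0b00010111 ⊕ 0b01110010 = 0b01100101.
C2: T = 0b11101101, S = E(K, T) = 0b01110011; 0b00100000 ⊕ 0b01110011 = 0b01010011.
C3: T = 0b11101110, S = E(K, T) = 0b01110000; 0b00001011 ⊕ 0b01110000 = 0b01111011.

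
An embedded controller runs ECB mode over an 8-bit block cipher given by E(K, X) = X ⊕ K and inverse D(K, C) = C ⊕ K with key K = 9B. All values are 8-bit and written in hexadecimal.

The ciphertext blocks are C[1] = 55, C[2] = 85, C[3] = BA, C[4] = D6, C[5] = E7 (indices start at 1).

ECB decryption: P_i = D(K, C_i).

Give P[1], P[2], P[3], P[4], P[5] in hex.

P[1]: D(K, 55) = CE.
P[2]: D(K, 85) = 1E.
P[3]: D(K, BA) = 21.
P[4]: D(K, D6) = 4D.
P[5]: D(K, E7) = 7C.

P[1] = CE, P[2] = 1E, P[3] = 21, P[4] = 4D, P[5] = 7C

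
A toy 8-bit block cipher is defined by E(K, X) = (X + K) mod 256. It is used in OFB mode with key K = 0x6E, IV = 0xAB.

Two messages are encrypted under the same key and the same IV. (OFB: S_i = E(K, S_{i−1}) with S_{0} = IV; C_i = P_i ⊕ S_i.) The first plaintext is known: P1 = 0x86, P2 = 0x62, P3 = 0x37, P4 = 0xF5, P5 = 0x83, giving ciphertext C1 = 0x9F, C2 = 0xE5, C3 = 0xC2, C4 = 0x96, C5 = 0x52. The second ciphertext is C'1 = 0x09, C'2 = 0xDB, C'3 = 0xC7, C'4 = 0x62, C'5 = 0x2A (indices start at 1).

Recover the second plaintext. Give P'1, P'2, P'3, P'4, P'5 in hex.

P'1 = 0x10, P'2 = 0x5C, P'3 = 0x32, P'4 = 0x01, P'5 = 0xFB

In OFB with a reused IV, both messages share the same keystream S_i, so C_i ⊕ C'_i = P_i ⊕ P'_i and thus P'_i = P_i ⊕ C_i ⊕ C'_i.
P'1: 0x86 ⊕ 0x9F ⊕ 0x09 = 0x10.
P'2: 0x62 ⊕ 0xE5 ⊕ 0xDB = 0x5C.
P'3: 0x37 ⊕ 0xC2 ⊕ 0xC7 = 0x32.
P'4: 0xF5 ⊕ 0x96 ⊕ 0x62 = 0x01.
P'5: 0x83 ⊕ 0x52 ⊕ 0x2A = 0xFB.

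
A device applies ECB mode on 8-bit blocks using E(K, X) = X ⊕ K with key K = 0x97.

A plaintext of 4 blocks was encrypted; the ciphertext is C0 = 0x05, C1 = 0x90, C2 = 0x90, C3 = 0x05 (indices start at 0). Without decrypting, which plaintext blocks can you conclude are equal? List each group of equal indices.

P0 = P3; P1 = P2

ECB encrypts each block independently with the same key, so equal ciphertext blocks imply equal plaintext blocks.
C0 = C3 = 0x05, so P0 = P3.
C1 = C2 = 0x90, so P1 = P2.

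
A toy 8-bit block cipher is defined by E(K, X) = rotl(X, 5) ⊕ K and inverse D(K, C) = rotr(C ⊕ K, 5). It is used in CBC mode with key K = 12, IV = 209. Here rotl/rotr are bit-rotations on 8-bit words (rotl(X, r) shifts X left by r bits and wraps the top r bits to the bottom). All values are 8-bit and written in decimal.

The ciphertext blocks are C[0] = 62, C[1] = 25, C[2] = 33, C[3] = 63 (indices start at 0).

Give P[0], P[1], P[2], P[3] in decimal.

CBC decryption: P_i = D(K, C_i) ⊕ C_{i−1}, with C_{−1} = IV.
P[0]: D(K, 62) = 145; 145 ⊕ 209 = 64.
P[1]: D(K, 25) = 168; 168 ⊕ 62 = 150.
P[2]: D(K, 33) = 105; 105 ⊕ 25 = 112.
P[3]: D(K, 63) = 153; 153 ⊕ 33 = 184.

P[0] = 64, P[1] = 150, P[2] = 112, P[3] = 184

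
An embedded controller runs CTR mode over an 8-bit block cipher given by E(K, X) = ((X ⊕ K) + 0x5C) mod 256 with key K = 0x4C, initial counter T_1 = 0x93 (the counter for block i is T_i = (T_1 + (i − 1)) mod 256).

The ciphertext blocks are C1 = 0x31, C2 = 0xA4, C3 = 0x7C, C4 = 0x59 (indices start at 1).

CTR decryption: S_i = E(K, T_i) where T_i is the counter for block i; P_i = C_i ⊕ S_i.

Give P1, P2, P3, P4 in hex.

P1: T = 0x93, S = E(K, T) = 0x3B; 0x31 ⊕ 0x3B = 0x0A.
P2: T = 0x94, S = E(K, T) = 0x34; 0xA4 ⊕ 0x34 = 0x90.
P3: T = 0x95, S = E(K, T) = 0x35; 0x7C ⊕ 0x35 = 0x49.
P4: T = 0x96, S = E(K, T) = 0x36; 0x59 ⊕ 0x36 = 0x6F.

P1 = 0x0A, P2 = 0x90, P3 = 0x49, P4 = 0x6F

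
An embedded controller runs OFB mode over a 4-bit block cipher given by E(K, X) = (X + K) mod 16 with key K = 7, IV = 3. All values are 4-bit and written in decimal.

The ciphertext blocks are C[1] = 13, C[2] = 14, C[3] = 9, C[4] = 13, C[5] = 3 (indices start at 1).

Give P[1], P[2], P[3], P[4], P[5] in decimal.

P[1] = 7, P[2] = 15, P[3] = 1, P[4] = 2, P[5] = 5

OFB decryption: S_i = E(K, S_{i−1}) with S_{0} = IV; P_i = C_i ⊕ S_i.
P[1]: S = E(K, 3) = 10; 13 ⊕ 10 = 7.
P[2]: S = E(K, 10) = 1; 14 ⊕ 1 = 15.
P[3]: S = E(K, 1) = 8; 9 ⊕ 8 = 1.
P[4]: S = E(K, 8) = 15; 13 ⊕ 15 = 2.
P[5]: S = E(K, 15) = 6; 3 ⊕ 6 = 5.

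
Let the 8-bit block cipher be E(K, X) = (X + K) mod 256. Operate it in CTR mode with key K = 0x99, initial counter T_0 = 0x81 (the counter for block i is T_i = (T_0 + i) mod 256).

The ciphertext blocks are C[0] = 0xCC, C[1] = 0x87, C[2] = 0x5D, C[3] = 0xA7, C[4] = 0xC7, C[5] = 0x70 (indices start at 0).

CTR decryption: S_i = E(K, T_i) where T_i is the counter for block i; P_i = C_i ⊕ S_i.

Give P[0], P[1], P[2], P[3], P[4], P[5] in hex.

P[0]: T = 0x81, S = E(K, T) = 0x1A; 0xCC ⊕ 0x1A = 0xD6.
P[1]: T = 0x82, S = E(K, T) = 0x1B; 0x87 ⊕ 0x1B = 0x9C.
P[2]: T = 0x83, S = E(K, T) = 0x1C; 0x5D ⊕ 0x1C = 0x41.
P[3]: T = 0x84, S = E(K, T) = 0x1D; 0xA7 ⊕ 0x1D = 0xBA.
P[4]: T = 0x85, S = E(K, T) = 0x1E; 0xC7 ⊕ 0x1E = 0xD9.
P[5]: T = 0x86, S = E(K, T) = 0x1F; 0x70 ⊕ 0x1F = 0x6F.

P[0] = 0xD6, P[1] = 0x9C, P[2] = 0x41, P[3] = 0xBA, P[4] = 0xD9, P[5] = 0x6F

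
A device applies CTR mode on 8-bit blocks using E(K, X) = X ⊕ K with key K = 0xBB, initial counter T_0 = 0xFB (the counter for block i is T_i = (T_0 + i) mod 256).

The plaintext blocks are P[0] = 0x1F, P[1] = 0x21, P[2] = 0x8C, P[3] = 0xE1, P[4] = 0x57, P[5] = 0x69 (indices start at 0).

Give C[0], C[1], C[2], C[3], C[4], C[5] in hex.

CTR encryption: S_i = E(K, T_i) where T_i is the counter for block i; C_i = P_i ⊕ S_i.
C[0]: T = 0xFB, S = E(K, T) = 0x40; 0x1F ⊕ 0x40 = 0x5F.
C[1]: T = 0xFC, S = E(K, T) = 0x47; 0x21 ⊕ 0x47 = 0x66.
C[2]: T = 0xFD, S = E(K, T) = 0x46; 0x8C ⊕ 0x46 = 0xCA.
C[3]: T = 0xFE, S = E(K, T) = 0x45; 0xE1 ⊕ 0x45 = 0xA4.
C[4]: T = 0xFF, S = E(K, T) = 0x44; 0x57 ⊕ 0x44 = 0x13.
C[5]: T = 0x00, S = E(K, T) = 0xBB; 0x69 ⊕ 0xBB = 0xD2.

C[0] = 0x5F, C[1] = 0x66, C[2] = 0xCA, C[3] = 0xA4, C[4] = 0x13, C[5] = 0xD2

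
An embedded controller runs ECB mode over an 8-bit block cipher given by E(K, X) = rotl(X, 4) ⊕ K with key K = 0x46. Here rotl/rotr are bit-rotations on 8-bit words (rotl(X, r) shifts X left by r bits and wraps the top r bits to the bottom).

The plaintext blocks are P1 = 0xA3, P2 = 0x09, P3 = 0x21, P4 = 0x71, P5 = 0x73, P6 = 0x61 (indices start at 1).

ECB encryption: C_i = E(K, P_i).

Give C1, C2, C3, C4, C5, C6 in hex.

C1: E(K, 0xA3) = 0x7C.
C2: E(K, 0x09) = 0xD6.
C3: E(K, 0x21) = 0x54.
C4: E(K, 0x71) = 0x51.
C5: E(K, 0x73) = 0x71.
C6: E(K, 0x61) = 0x50.

C1 = 0x7C, C2 = 0xD6, C3 = 0x54, C4 = 0x51, C5 = 0x71, C6 = 0x50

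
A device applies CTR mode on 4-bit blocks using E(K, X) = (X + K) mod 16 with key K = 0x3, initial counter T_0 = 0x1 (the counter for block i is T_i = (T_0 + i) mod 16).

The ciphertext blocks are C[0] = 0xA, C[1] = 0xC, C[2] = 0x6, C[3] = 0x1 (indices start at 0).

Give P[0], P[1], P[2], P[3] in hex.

P[0] = 0xE, P[1] = 0x9, P[2] = 0x0, P[3] = 0x6

CTR decryption: S_i = E(K, T_i) where T_i is the counter for block i; P_i = C_i ⊕ S_i.
P[0]: T = 0x1, S = E(K, T) = 0x4; 0xA ⊕ 0x4 = 0xE.
P[1]: T = 0x2, S = E(K, T) = 0x5; 0xC ⊕ 0x5 = 0x9.
P[2]: T = 0x3, S = E(K, T) = 0x6; 0x6 ⊕ 0x6 = 0x0.
P[3]: T = 0x4, S = E(K, T) = 0x7; 0x1 ⊕ 0x7 = 0x6.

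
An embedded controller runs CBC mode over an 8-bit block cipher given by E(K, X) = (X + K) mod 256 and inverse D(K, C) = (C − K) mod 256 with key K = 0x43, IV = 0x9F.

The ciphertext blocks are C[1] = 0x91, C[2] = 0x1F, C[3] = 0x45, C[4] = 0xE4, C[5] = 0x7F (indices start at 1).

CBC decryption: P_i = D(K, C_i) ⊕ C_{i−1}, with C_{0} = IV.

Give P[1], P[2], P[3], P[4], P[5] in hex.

P[1] = 0xD1, P[2] = 0x4D, P[3] = 0x1D, P[4] = 0xE4, P[5] = 0xD8

P[1]: D(K, 0x91) = 0x4E; 0x4E ⊕ 0x9F = 0xD1.
P[2]: D(K, 0x1F) = 0xDC; 0xDC ⊕ 0x91 = 0x4D.
P[3]: D(K, 0x45) = 0x02; 0x02 ⊕ 0x1F = 0x1D.
P[4]: D(K, 0xE4) = 0xA1; 0xA1 ⊕ 0x45 = 0xE4.
P[5]: D(K, 0x7F) = 0x3C; 0x3C ⊕ 0xE4 = 0xD8.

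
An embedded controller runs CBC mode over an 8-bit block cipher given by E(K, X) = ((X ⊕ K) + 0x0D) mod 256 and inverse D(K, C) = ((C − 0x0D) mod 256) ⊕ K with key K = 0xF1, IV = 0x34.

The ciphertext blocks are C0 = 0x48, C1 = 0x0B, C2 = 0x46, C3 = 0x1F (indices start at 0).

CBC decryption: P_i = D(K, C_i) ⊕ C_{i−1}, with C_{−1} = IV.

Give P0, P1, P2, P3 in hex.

P0 = 0xFE, P1 = 0x47, P2 = 0xC3, P3 = 0xA5

P0: D(K, 0x48) = 0xCA; 0xCA ⊕ 0x34 = 0xFE.
P1: D(K, 0x0B) = 0x0F; 0x0F ⊕ 0x48 = 0x47.
P2: D(K, 0x46) = 0xC8; 0xC8 ⊕ 0x0B = 0xC3.
P3: D(K, 0x1F) = 0xE3; 0xE3 ⊕ 0x46 = 0xA5.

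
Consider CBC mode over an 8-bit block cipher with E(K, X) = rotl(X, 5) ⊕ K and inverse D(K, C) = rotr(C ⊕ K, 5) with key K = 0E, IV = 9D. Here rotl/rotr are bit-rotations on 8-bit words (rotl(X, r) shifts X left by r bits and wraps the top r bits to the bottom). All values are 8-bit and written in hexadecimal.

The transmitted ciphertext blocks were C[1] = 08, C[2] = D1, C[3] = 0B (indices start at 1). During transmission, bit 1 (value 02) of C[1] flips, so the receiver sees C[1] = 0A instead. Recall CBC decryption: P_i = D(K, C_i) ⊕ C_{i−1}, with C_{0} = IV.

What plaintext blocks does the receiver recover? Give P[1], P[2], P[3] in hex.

Only C[1] changed, to 0A. In CBC, a change in C_i garbles P_i and flips the same bit in P_{i+1}. Decrypting the received ciphertext:
P[1]: D(K, 0A) = 20; 20 ⊕ 9D = BD.
P[2]: D(K, D1) = FE; FE ⊕ 0A = F4.
P[3]: D(K, 0B) = 28; 28 ⊕ D1 = F9.
Blocks that differ from the original plaintext: P[1], P[2].

P[1] = BD, P[2] = F4, P[3] = F9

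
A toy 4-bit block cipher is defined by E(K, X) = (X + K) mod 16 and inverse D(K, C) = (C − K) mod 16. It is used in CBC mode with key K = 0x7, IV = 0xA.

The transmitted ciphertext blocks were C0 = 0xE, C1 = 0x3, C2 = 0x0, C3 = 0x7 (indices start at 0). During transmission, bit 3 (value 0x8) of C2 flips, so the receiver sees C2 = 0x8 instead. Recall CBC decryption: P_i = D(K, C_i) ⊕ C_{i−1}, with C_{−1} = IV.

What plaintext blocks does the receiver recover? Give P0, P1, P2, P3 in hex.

P0 = 0xD, P1 = 0x2, P2 = 0x2, P3 = 0x8

Only C2 changed, to 0x8. In CBC, a change in C_i garbles P_i and flips the same bit in P_{i+1}. Decrypting the received ciphertext:
P0: D(K, 0xE) = 0x7; 0x7 ⊕ 0xA = 0xD.
P1: D(K, 0x3) = 0xC; 0xC ⊕ 0xE = 0x2.
P2: D(K, 0x8) = 0x1; 0x1 ⊕ 0x3 = 0x2.
P3: D(K, 0x7) = 0x0; 0x0 ⊕ 0x8 = 0x8.
Blocks that differ from the original plaintext: P2, P3.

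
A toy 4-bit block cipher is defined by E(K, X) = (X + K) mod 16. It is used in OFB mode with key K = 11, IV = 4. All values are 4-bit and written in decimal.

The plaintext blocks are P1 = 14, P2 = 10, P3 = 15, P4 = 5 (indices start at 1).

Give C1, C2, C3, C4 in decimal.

C1 = 1, C2 = 0, C3 = 10, C4 = 5

OFB encryption: S_i = E(K, S_{i−1}) with S_{0} = IV; C_i = P_i ⊕ S_i.
C1: S = E(K, 4) = 15; 14 ⊕ 15 = 1.
C2: S = E(K, 15) = 10; 10 ⊕ 10 = 0.
C3: S = E(K, 10) = 5; 15 ⊕ 5 = 10.
C4: S = E(K, 5) = 0; 5 ⊕ 0 = 5.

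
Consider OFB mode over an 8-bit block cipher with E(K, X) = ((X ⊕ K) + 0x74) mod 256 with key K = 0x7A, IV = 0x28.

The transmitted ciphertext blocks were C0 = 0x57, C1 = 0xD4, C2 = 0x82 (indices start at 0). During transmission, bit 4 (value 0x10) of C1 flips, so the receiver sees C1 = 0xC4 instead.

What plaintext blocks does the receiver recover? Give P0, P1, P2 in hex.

P0 = 0x91, P1 = 0xF4, P2 = 0x3C

OFB decryption: S_i = E(K, S_{i−1}) with S_{−1} = IV; P_i = C_i ⊕ S_i.
Only C1 changed, to 0xC4. In OFB, a change in C_i flips the same bit in P_i only; the keystream is unaffected. Decrypting the received ciphertext:
P0: S = E(K, 0x28) = 0xC6; 0x57 ⊕ 0xC6 = 0x91.
P1: S = E(K, 0xC6) = 0x30; 0xC4 ⊕ 0x30 = 0xF4.
P2: S = E(K, 0x30) = 0xBE; 0x82 ⊕ 0xBE = 0x3C.
Blocks that differ from the original plaintext: P1.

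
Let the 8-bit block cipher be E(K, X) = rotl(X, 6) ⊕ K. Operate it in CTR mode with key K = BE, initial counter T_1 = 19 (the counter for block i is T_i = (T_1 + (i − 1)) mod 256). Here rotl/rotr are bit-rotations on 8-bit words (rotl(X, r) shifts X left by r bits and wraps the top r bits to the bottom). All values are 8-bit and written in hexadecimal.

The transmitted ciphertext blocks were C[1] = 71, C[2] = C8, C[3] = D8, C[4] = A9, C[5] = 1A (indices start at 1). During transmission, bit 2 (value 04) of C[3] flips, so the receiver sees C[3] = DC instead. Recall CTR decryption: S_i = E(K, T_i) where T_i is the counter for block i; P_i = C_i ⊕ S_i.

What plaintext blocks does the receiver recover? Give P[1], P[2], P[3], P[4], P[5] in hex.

P[1] = 89, P[2] = F0, P[3] = A4, P[4] = 10, P[5] = E3

Only C[3] changed, to DC. In CTR, a change in C_i flips the same bit in P_i only; the keystream is unaffected. Decrypting the received ciphertext:
P[1]: T = 19, S = E(K, T) = F8; 71 ⊕ F8 = 89.
P[2]: T = 1A, S = E(K, T) = 38; C8 ⊕ 38 = F0.
P[3]: T = 1B, S = E(K, T) = 78; DC ⊕ 78 = A4.
P[4]: T = 1C, S = E(K, T) = B9; A9 ⊕ B9 = 10.
P[5]: T = 1D, S = E(K, T) = F9; 1A ⊕ F9 = E3.
Blocks that differ from the original plaintext: P[3].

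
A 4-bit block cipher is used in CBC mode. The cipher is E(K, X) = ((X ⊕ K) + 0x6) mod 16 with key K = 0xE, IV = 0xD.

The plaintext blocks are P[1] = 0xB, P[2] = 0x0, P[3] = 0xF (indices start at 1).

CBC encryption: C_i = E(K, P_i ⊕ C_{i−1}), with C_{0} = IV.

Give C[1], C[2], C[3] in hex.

C[1] = 0xE, C[2] = 0x6, C[3] = 0xD

C[1]: P[1] ⊕ 0xD = 0x6; E(K, 0x6) = 0xE.
C[2]: P[2] ⊕ 0xE = 0xE; E(K, 0xE) = 0x6.
C[3]: P[3] ⊕ 0x6 = 0x9; E(K, 0x9) = 0xD.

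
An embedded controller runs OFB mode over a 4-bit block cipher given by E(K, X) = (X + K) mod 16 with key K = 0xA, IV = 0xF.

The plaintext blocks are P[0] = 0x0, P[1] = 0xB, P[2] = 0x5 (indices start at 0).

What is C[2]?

C[2] = 0x8

OFB encryption: S_i = E(K, S_{i−1}) with S_{−1} = IV; C_i = P_i ⊕ S_i.
C[0]: S = E(K, 0xF) = 0x9; 0x0 ⊕ 0x9 = 0x9.
C[1]: S = E(K, 0x9) = 0x3; 0xB ⊕ 0x3 = 0x8.
C[2]: S = E(K, 0x3) = 0xD; 0x5 ⊕ 0xD = 0x8.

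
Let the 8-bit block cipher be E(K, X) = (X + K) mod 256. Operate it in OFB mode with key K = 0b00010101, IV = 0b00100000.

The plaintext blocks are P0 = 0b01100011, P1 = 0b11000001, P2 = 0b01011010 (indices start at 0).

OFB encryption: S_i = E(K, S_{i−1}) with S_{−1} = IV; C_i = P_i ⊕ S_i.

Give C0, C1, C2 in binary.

C0 = 0b01010110, C1 = 0b10001011, C2 = 0b00000101

C0: S = E(K, 0b00100000) = 0b00110101; 0b01100011 ⊕ 0b00110101 = 0b01010110.
C1: S = E(K, 0b00110101) = 0b01001010; 0b11000001 ⊕ 0b01001010 = 0b10001011.
C2: S = E(K, 0b01001010) = 0b01011111; 0b01011010 ⊕ 0b01011111 = 0b00000101.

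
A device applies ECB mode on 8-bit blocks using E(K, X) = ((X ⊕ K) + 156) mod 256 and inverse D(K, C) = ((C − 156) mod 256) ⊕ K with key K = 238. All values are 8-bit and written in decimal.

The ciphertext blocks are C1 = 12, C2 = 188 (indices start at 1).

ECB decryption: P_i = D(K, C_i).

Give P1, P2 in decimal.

P1 = 158, P2 = 206

P1: D(K, 12) = 158.
P2: D(K, 188) = 206.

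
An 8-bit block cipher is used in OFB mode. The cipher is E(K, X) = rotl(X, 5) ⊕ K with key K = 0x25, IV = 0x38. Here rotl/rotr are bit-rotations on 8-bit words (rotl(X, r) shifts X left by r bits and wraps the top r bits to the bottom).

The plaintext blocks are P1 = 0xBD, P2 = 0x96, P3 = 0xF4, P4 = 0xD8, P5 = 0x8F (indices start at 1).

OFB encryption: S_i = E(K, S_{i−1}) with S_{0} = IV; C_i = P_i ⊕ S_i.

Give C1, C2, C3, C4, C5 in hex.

C1 = 0x9F, C2 = 0xF7, C3 = 0xFD, C4 = 0xDC, C5 = 0x2A

C1: S = E(K, 0x38) = 0x22; 0xBD ⊕ 0x22 = 0x9F.
C2: S = E(K, 0x22) = 0x61; 0x96 ⊕ 0x61 = 0xF7.
C3: S = E(K, 0x61) = 0x09; 0xF4 ⊕ 0x09 = 0xFD.
C4: S = E(K, 0x09) = 0x04; 0xD8 ⊕ 0x04 = 0xDC.
C5: S = E(K, 0x04) = 0xA5; 0x8F ⊕ 0xA5 = 0x2A.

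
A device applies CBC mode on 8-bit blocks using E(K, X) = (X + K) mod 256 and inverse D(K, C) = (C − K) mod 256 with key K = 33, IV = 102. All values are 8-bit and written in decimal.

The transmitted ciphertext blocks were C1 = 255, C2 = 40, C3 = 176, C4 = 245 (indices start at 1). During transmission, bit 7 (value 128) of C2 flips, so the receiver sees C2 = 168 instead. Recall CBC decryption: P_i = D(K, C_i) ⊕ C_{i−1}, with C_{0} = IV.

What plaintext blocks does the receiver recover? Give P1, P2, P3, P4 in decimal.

P1 = 184, P2 = 120, P3 = 39, P4 = 100

Only C2 changed, to 168. In CBC, a change in C_i garbles P_i and flips the same bit in P_{i+1}. Decrypting the received ciphertext:
P1: D(K, 255) = 222; 222 ⊕ 102 = 184.
P2: D(K, 168) = 135; 135 ⊕ 255 = 120.
P3: D(K, 176) = 143; 143 ⊕ 168 = 39.
P4: D(K, 245) = 212; 212 ⊕ 176 = 100.
Blocks that differ from the original plaintext: P2, P3.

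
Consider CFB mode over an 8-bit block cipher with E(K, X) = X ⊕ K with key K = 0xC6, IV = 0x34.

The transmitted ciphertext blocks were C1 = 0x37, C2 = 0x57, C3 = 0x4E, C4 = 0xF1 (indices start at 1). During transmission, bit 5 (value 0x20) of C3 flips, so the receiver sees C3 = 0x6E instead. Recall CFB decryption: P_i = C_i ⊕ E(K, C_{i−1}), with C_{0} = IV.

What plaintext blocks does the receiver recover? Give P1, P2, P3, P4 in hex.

Only C3 changed, to 0x6E. In CFB, a change in C_i flips the same bit in P_i and garbles P_{i+1}. Decrypting the received ciphertext:
P1: E(K, 0x34) = 0xF2; 0x37 ⊕ 0xF2 = 0xC5.
P2: E(K, 0x37) = 0xF1; 0x57 ⊕ 0xF1 = 0xA6.
P3: E(K, 0x57) = 0x91; 0x6E ⊕ 0x91 = 0xFF.
P4: E(K, 0x6E) = 0xA8; 0xF1 ⊕ 0xA8 = 0x59.
Blocks that differ from the original plaintext: P3, P4.

P1 = 0xC5, P2 = 0xA6, P3 = 0xFF, P4 = 0x59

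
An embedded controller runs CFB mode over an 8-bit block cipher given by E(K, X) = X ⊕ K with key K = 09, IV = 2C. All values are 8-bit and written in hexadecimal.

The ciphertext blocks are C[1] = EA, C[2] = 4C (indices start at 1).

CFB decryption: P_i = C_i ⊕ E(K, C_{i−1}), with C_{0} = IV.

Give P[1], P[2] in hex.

P[1] = CF, P[2] = AF

P[1]: E(K, 2C) = 25; EA ⊕ 25 = CF.
P[2]: E(K, EA) = E3; 4C ⊕ E3 = AF.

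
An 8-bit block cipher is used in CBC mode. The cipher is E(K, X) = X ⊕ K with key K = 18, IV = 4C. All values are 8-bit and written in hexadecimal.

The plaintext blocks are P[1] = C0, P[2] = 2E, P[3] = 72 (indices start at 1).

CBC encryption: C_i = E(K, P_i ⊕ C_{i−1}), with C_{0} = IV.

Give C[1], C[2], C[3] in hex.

C[1] = 94, C[2] = A2, C[3] = C8

C[1]: P[1] ⊕ 4C = 8C; E(K, 8C) = 94.
C[2]: P[2] ⊕ 94 = BA; E(K, BA) = A2.
C[3]: P[3] ⊕ A2 = D0; E(K, D0) = C8.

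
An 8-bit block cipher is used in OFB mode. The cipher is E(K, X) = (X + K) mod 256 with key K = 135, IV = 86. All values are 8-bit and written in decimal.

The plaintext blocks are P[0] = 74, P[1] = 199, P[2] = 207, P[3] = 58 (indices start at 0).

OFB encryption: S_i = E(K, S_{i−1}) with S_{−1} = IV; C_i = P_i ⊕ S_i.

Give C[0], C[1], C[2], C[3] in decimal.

C[0] = 151, C[1] = 163, C[2] = 36, C[3] = 72

C[0]: S = E(K, 86) = 221; 74 ⊕ 221 = 151.
C[1]: S = E(K, 221) = 100; 199 ⊕ 100 = 163.
C[2]: S = E(K, 100) = 235; 207 ⊕ 235 = 36.
C[3]: S = E(K, 235) = 114; 58 ⊕ 114 = 72.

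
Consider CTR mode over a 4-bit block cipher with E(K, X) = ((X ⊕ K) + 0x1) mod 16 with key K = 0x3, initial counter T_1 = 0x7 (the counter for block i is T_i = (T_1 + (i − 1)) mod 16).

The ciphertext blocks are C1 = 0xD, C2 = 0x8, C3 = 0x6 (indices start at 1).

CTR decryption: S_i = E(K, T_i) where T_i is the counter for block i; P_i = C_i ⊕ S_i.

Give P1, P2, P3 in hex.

P1: T = 0x7, S = E(K, T) = 0x5; 0xD ⊕ 0x5 = 0x8.
P2: T = 0x8, S = E(K, T) = 0xC; 0x8 ⊕ 0xC = 0x4.
P3: T = 0x9, S = E(K, T) = 0xB; 0x6 ⊕ 0xB = 0xD.

P1 = 0x8, P2 = 0x4, P3 = 0xD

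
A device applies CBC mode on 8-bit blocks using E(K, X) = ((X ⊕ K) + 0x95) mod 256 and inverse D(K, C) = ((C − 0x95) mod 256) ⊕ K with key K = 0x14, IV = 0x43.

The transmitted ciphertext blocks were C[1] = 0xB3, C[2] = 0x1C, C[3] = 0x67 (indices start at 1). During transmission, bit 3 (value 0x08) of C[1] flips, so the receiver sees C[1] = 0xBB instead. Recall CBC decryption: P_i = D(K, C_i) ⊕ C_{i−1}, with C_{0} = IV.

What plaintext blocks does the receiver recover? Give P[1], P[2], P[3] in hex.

P[1] = 0x71, P[2] = 0x28, P[3] = 0xDA

Only C[1] changed, to 0xBB. In CBC, a change in C_i garbles P_i and flips the same bit in P_{i+1}. Decrypting the received ciphertext:
P[1]: D(K, 0xBB) = 0x32; 0x32 ⊕ 0x43 = 0x71.
P[2]: D(K, 0x1C) = 0x93; 0x93 ⊕ 0xBB = 0x28.
P[3]: D(K, 0x67) = 0xC6; 0xC6 ⊕ 0x1C = 0xDA.
Blocks that differ from the original plaintext: P[1], P[2].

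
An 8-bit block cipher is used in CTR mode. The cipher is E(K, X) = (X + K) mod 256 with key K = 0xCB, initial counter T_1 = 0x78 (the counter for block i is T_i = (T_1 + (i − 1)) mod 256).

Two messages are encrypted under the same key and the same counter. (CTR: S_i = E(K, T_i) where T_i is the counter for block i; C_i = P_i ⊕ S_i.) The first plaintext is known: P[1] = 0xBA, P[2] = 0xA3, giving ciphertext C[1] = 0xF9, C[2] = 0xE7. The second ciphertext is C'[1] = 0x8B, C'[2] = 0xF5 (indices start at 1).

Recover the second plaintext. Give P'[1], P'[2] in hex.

P'[1] = 0xC8, P'[2] = 0xB1

In CTR with a reused counter, both messages share the same keystream S_i, so C_i ⊕ C'_i = P_i ⊕ P'_i and thus P'_i = P_i ⊕ C_i ⊕ C'_i.
P'[1]: 0xBA ⊕ 0xF9 ⊕ 0x8B = 0xC8.
P'[2]: 0xA3 ⊕ 0xE7 ⊕ 0xF5 = 0xB1.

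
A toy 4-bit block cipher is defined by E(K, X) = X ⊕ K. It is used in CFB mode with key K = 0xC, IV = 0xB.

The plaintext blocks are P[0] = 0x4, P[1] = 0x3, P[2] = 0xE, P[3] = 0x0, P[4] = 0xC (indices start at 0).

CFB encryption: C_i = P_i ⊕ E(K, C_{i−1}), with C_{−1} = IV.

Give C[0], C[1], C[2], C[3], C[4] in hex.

C[0]: E(K, 0xB) = 0x7; 0x4 ⊕ 0x7 = 0x3.
C[1]: E(K, 0x3) = 0xF; 0x3 ⊕ 0xF = 0xC.
C[2]: E(K, 0xC) = 0x0; 0xE ⊕ 0x0 = 0xE.
C[3]: E(K, 0xE) = 0x2; 0x0 ⊕ 0x2 = 0x2.
C[4]: E(K, 0x2) = 0xE; 0xC ⊕ 0xE = 0x2.

C[0] = 0x3, C[1] = 0xC, C[2] = 0xE, C[3] = 0x2, C[4] = 0x2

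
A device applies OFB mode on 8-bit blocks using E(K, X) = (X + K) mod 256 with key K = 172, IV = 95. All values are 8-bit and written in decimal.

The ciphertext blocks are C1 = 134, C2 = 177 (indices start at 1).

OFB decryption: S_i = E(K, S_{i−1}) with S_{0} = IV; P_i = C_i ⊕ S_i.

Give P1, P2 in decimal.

P1: S = E(K, 95) = 11; 134 ⊕ 11 = 141.
P2: S = E(K, 11) = 183; 177 ⊕ 183 = 6.

P1 = 141, P2 = 6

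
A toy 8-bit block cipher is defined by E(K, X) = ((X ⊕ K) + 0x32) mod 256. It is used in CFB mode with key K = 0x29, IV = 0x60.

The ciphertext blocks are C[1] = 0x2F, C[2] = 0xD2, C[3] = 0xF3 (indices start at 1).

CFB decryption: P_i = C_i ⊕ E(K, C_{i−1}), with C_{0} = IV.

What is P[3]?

P[3]: E(K, 0xD2) = 0x2D; 0xF3 ⊕ 0x2D = 0xDE.

P[3] = 0xDE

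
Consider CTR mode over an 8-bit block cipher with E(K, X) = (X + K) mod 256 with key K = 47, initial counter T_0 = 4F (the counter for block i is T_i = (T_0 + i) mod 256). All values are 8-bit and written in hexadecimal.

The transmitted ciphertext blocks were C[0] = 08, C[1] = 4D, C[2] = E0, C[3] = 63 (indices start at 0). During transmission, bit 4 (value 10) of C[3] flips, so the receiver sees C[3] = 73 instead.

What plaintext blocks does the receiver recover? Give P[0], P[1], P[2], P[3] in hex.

CTR decryption: S_i = E(K, T_i) where T_i is the counter for block i; P_i = C_i ⊕ S_i.
Only C[3] changed, to 73. In CTR, a change in C_i flips the same bit in P_i only; the keystream is unaffected. Decrypting the received ciphertext:
P[0]: T = 4F, S = E(K, T) = 96; 08 ⊕ 96 = 9E.
P[1]: T = 50, S = E(K, T) = 97; 4D ⊕ 97 = DA.
P[2]: T = 51, S = E(K, T) = 98; E0 ⊕ 98 = 78.
P[3]: T = 52, S = E(K, T) = 99; 73 ⊕ 99 = EA.
Blocks that differ from the original plaintext: P[3].

P[0] = 9E, P[1] = DA, P[2] = 78, P[3] = EA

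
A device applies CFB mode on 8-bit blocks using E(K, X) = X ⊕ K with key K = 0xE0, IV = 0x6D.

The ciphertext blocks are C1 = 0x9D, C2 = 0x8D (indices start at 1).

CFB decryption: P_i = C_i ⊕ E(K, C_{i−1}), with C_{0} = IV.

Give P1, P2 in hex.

P1 = 0x10, P2 = 0xF0

P1: E(K, 0x6D) = 0x8D; 0x9D ⊕ 0x8D = 0x10.
P2: E(K, 0x9D) = 0x7D; 0x8D ⊕ 0x7D = 0xF0.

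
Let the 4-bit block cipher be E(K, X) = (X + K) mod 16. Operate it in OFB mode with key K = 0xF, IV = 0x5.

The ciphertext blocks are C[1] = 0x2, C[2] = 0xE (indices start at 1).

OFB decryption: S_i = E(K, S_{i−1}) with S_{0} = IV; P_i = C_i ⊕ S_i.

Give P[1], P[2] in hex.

P[1] = 0x6, P[2] = 0xD

P[1]: S = E(K, 0x5) = 0x4; 0x2 ⊕ 0x4 = 0x6.
P[2]: S = E(K, 0x4) = 0x3; 0xE ⊕ 0x3 = 0xD.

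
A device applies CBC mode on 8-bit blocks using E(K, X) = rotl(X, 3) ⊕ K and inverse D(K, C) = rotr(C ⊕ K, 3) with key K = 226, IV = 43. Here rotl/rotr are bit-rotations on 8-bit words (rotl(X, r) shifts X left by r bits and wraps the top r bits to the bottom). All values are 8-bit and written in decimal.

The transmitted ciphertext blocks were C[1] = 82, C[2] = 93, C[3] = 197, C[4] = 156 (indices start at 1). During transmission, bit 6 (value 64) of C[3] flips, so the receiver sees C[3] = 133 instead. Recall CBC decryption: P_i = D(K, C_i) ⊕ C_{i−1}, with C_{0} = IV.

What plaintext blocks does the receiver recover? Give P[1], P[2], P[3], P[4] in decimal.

P[1] = 61, P[2] = 165, P[3] = 177, P[4] = 74

Only C[3] changed, to 133. In CBC, a change in C_i garbles P_i and flips the same bit in P_{i+1}. Decrypting the received ciphertext:
P[1]: D(K, 82) = 22; 22 ⊕ 43 = 61.
P[2]: D(K, 93) = 247; 247 ⊕ 82 = 165.
P[3]: D(K, 133) = 236; 236 ⊕ 93 = 177.
P[4]: D(K, 156) = 207; 207 ⊕ 133 = 74.
Blocks that differ from the original plaintext: P[3], P[4].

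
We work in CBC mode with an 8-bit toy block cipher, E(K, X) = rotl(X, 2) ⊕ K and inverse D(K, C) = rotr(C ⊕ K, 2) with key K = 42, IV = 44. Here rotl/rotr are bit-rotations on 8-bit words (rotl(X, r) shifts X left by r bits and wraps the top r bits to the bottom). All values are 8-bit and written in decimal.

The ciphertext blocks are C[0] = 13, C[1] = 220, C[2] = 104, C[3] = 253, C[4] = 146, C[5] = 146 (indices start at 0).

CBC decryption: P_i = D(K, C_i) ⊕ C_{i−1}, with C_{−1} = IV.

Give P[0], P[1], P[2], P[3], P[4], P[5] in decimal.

P[0] = 229, P[1] = 176, P[2] = 76, P[3] = 157, P[4] = 211, P[5] = 188

P[0]: D(K, 13) = 201; 201 ⊕ 44 = 229.
P[1]: D(K, 220) = 189; 189 ⊕ 13 = 176.
P[2]: D(K, 104) = 144; 144 ⊕ 220 = 76.
P[3]: D(K, 253) = 245; 245 ⊕ 104 = 157.
P[4]: D(K, 146) = 46; 46 ⊕ 253 = 211.
P[5]: D(K, 146) = 46; 46 ⊕ 146 = 188.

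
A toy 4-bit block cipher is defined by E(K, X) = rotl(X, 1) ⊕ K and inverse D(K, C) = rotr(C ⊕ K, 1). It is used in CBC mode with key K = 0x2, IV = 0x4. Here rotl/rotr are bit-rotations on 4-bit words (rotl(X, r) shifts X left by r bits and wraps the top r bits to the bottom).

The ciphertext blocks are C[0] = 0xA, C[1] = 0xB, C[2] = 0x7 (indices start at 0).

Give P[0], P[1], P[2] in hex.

P[0] = 0x0, P[1] = 0x6, P[2] = 0x1

CBC decryption: P_i = D(K, C_i) ⊕ C_{i−1}, with C_{−1} = IV.
P[0]: D(K, 0xA) = 0x4; 0x4 ⊕ 0x4 = 0x0.
P[1]: D(K, 0xB) = 0xC; 0xC ⊕ 0xA = 0x6.
P[2]: D(K, 0x7) = 0xA; 0xA ⊕ 0xB = 0x1.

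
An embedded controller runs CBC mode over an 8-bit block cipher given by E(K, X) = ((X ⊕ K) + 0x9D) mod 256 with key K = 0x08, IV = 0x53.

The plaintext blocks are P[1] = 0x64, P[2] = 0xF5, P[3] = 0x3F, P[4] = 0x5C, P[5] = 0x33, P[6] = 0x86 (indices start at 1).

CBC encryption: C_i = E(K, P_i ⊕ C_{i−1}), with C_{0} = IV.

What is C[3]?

C[1]: P[1] ⊕ 0x53 = 0x37; E(K, 0x37) = 0xDC.
C[2]: P[2] ⊕ 0xDC = 0x29; E(K, 0x29) = 0xBE.
C[3]: P[3] ⊕ 0xBE = 0x81; E(K, 0x81) = 0x26.

C[3] = 0x26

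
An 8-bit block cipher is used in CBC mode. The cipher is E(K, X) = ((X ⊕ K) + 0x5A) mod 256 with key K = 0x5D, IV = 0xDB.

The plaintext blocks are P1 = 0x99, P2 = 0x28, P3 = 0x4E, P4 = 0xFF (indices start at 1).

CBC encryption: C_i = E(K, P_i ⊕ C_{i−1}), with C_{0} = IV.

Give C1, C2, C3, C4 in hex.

C1 = 0x79, C2 = 0x66, C3 = 0xCF, C4 = 0xC7

C1: P1 ⊕ 0xDB = 0x42; E(K, 0x42) = 0x79.
C2: P2 ⊕ 0x79 = 0x51; E(K, 0x51) = 0x66.
C3: P3 ⊕ 0x66 = 0x28; E(K, 0x28) = 0xCF.
C4: P4 ⊕ 0xCF = 0x30; E(K, 0x30) = 0xC7.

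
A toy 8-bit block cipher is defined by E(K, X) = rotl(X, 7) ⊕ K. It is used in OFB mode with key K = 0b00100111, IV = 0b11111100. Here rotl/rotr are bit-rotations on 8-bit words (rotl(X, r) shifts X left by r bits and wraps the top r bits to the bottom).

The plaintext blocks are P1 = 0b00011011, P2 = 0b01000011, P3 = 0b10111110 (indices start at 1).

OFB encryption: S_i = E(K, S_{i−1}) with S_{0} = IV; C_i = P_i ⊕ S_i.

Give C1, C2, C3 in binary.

C1: S = E(K, 0b11111100) = 0b01011001; 0b00011011 ⊕ 0b01011001 = 0b01000010.
C2: S = E(K, 0b01011001) = 0b10001011; 0b01000011 ⊕ 0b10001011 = 0b11001000.
C3: S = E(K, 0b10001011) = 0b11100010; 0b10111110 ⊕ 0b11100010 = 0b01011100.

C1 = 0b01000010, C2 = 0b11001000, C3 = 0b01011100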